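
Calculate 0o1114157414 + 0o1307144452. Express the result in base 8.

0o2423324066

Add column by column in base 8, right to left:
  4+2 = 6
  1+5 = 6
  4+4 = 0 carry 1
  7+4+1 = 4 carry 1
  5+4+1 = 2 carry 1
  1+1+1 = 3
  4+7 = 3 carry 1
  1+0+1 = 2
  1+3 = 4
  1+1 = 2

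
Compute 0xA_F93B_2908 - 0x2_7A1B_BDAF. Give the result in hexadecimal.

0x87F1F6B59

Subtract column by column in base 16:
  8-F → 9 (borrow)
  0-A-1 → 5 (borrow)
  9-D-1 → B (borrow)
  2-B-1 → 6 (borrow)
  B-B-1 → F (borrow)
  3-1-1 → 1
  9-A → F (borrow)
  F-7-1 → 7
  A-2 → 8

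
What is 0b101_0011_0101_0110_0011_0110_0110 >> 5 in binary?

0b1010011010101100011011

Right shift by 5: drop the 5 least-significant bits.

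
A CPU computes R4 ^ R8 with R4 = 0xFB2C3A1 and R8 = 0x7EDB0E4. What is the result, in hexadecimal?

XOR each hex digit independently (no carries):
  F^7=8, B^E=5, 2^D=F, C^B=7, 3^0=3, A^E=4, 1^4=5

0x85F7345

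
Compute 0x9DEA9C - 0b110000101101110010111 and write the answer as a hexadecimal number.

0x858F05

0b110000101101110010111 = 0x185B97 in hexadecimal.
Subtract column by column in base 16:
  C-7 → 5
  9-9 → 0
  A-B → F (borrow)
  E-5-1 → 8
  D-8 → 5
  9-1 → 8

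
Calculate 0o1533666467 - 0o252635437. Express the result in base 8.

0o1261031030

Subtract column by column in base 8:
  7-7 → 0
  6-3 → 3
  4-4 → 0
  6-5 → 1
  6-3 → 3
  6-6 → 0
  3-2 → 1
  3-5 → 6 (borrow)
  5-2-1 → 2
  1-0 → 1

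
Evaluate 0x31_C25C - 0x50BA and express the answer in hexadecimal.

Subtract column by column in base 16:
  C-A → 2
  5-B → A (borrow)
  2-0-1 → 1
  C-5 → 7
  1-0 → 1
  3-0 → 3

0x3171A2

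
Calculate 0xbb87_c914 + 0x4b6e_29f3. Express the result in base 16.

0x106f5f307

Add column by column in base 16, right to left:
  4+3 = 7
  1+f = 0 carry 1
  9+9+1 = 3 carry 1
  c+2+1 = f
  7+e = 5 carry 1
  8+6+1 = f
  b+b = 6 carry 1
  b+4+1 = 0 carry 1
  final carry 1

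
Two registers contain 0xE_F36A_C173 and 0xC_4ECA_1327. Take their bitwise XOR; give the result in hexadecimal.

XOR each hex digit independently (no carries):
  E^C=2, F^4=B, 3^E=D, 6^C=A, A^A=0, C^1=D, 1^3=2, 7^2=5, 3^7=4

0x2BDA0D254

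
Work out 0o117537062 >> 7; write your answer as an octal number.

0o476574

7 bits is not a whole number of base-8 digits; in binary: 1001111101011111000110010 >> 7 = 100111110101111100.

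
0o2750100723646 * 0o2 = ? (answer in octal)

0o5720201647514

Multiply each base-8 digit by 2, carrying:
  6×2 = 12 → write 4 carry 1
  4×2+1 = 9 → write 1 carry 1
  6×2+1 = 13 → write 5 carry 1
  3×2+1 = 7 → write 7
  2×2 = 4 → write 4
  7×2 = 14 → write 6 carry 1
  0×2+1 = 1 → write 1
  0×2 = 0 → write 0
  1×2 = 2 → write 2
  0×2 = 0 → write 0
  5×2 = 10 → write 2 carry 1
  7×2+1 = 15 → write 7 carry 1
  2×2+1 = 5 → write 5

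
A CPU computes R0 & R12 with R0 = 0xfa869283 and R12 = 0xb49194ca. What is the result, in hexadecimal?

0xb0809082

AND each hex digit independently (no carries):
  f&b=b, a&4=0, 8&9=8, 6&1=0, 9&9=9, 2&4=0, 8&c=8, 3&a=2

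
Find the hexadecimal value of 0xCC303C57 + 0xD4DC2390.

Add column by column in base 16, right to left:
  7+0 = 7
  5+9 = E
  C+3 = F
  3+2 = 5
  0+C = C
  3+D = 0 carry 1
  C+4+1 = 1 carry 1
  C+D+1 = A carry 1
  final carry 1

0x1A10C5FE7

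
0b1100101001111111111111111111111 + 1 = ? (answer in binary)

The trailing 22 digits are 1 (max in base 2), so adding 1 cascades: they roll to 0 and the next digit up increments.

0b1100101010000000000000000000000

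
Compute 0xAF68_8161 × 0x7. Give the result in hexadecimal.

Multiply each base-16 digit by 7, carrying:
  1×7 = 7 → write 7
  6×7 = 42 → write A carry 2
  1×7+2 = 9 → write 9
  8×7 = 56 → write 8 carry 3
  8×7+3 = 59 → write B carry 3
  6×7+3 = 45 → write D carry 2
  F×7+2 = 107 → write B carry 6
  A×7+6 = 76 → write C carry 4
  remaining carry: 4

0x4CBDB89A7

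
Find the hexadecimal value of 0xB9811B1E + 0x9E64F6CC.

Add column by column in base 16, right to left:
  E+C = A carry 1
  1+C+1 = E
  B+6 = 1 carry 1
  1+F+1 = 1 carry 1
  1+4+1 = 6
  8+6 = E
  9+E = 7 carry 1
  B+9+1 = 5 carry 1
  final carry 1

0x157E611EA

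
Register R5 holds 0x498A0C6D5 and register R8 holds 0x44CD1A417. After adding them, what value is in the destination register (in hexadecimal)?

0x8E5726AEC

Add column by column in base 16, right to left:
  5+7 = C
  D+1 = E
  6+4 = A
  C+A = 6 carry 1
  0+1+1 = 2
  A+D = 7 carry 1
  8+C+1 = 5 carry 1
  9+4+1 = E
  4+4 = 8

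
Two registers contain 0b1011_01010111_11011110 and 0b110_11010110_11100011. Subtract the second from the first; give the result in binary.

Subtract column by column in base 2:
  0-1 → 1 (borrow)
  1-1-1 → 1 (borrow)
  1-0-1 → 0
  1-0 → 1
  1-0 → 1
  0-1 → 1 (borrow)
  1-1-1 → 1 (borrow)
  1-1-1 → 1 (borrow)
  1-0-1 → 0
  1-1 → 0
  1-1 → 0
  0-0 → 0
  1-1 → 0
  0-0 → 0
  1-1 → 0
  0-1 → 1 (borrow)
  1-0-1 → 0
  1-1 → 0
  0-1 → 1 (borrow)
  1-0-1 → 0

0b1001000000011111011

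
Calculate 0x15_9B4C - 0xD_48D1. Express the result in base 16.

Subtract column by column in base 16:
  C-1 → B
  4-D → 7 (borrow)
  B-8-1 → 2
  9-4 → 5
  5-D → 8 (borrow)
  1-0-1 → 0

0x8527B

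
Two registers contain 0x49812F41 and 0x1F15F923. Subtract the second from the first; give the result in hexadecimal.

0x2A6B361E

Subtract column by column in base 16:
  1-3 → E (borrow)
  4-2-1 → 1
  F-9 → 6
  2-F → 3 (borrow)
  1-5-1 → B (borrow)
  8-1-1 → 6
  9-F → A (borrow)
  4-1-1 → 2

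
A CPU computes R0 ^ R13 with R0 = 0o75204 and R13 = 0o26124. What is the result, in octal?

XOR each oct digit independently (no carries):
  7^2=5, 5^6=3, 2^1=3, 0^2=2, 4^4=0

0o53320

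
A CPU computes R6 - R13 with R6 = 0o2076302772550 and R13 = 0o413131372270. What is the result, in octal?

0o1463151400260

Subtract column by column in base 8:
  0-0 → 0
  5-7 → 6 (borrow)
  5-2-1 → 2
  2-2 → 0
  7-7 → 0
  7-3 → 4
  2-1 → 1
  0-3 → 5 (borrow)
  3-1-1 → 1
  6-3 → 3
  7-1 → 6
  0-4 → 4 (borrow)
  2-0-1 → 1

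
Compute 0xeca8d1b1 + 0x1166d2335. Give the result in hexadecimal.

0x20315f4e6

Add column by column in base 16, right to left:
  1+5 = 6
  b+3 = e
  1+3 = 4
  d+2 = f
  8+d = 5 carry 1
  a+6+1 = 1 carry 1
  c+6+1 = 3 carry 1
  e+1+1 = 0 carry 1
  0+1+1 = 2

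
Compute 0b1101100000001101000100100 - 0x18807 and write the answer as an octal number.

0b1101100000001101000100100 = 0o154015044 in octal.
0x18807 = 0o304007 in octal.
Subtract column by column in base 8:
  4-7 → 5 (borrow)
  4-0-1 → 3
  0-0 → 0
  5-4 → 1
  1-0 → 1
  0-3 → 5 (borrow)
  4-0-1 → 3
  5-0 → 5
  1-0 → 1

0o153511035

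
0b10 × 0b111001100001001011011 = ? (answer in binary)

0b1110011000010010110110

Multiply each base-2 digit by 2, carrying:
  1×2 = 2 → write 0 carry 1
  1×2+1 = 3 → write 1 carry 1
  0×2+1 = 1 → write 1
  1×2 = 2 → write 0 carry 1
  1×2+1 = 3 → write 1 carry 1
  0×2+1 = 1 → write 1
  1×2 = 2 → write 0 carry 1
  0×2+1 = 1 → write 1
  0×2 = 0 → write 0
  1×2 = 2 → write 0 carry 1
  0×2+1 = 1 → write 1
  0×2 = 0 → write 0
  0×2 = 0 → write 0
  0×2 = 0 → write 0
  1×2 = 2 → write 0 carry 1
  1×2+1 = 3 → write 1 carry 1
  0×2+1 = 1 → write 1
  0×2 = 0 → write 0
  1×2 = 2 → write 0 carry 1
  1×2+1 = 3 → write 1 carry 1
  1×2+1 = 3 → write 1 carry 1
  remaining carry: 1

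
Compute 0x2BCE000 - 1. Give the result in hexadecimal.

The trailing 3 digits are 0, so subtracting 1 borrows through: they become F and the next digit up decrements.

0x2BCDFFF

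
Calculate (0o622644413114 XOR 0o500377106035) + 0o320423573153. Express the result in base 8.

First 0o622644413114 XOR 0o500377106035 = 0o322533515121.
Add column by column in base 8, right to left:
  1+3 = 4
  2+5 = 7
  1+1 = 2
  5+3 = 0 carry 1
  1+7+1 = 1 carry 1
  5+5+1 = 3 carry 1
  3+3+1 = 7
  3+2 = 5
  5+4 = 1 carry 1
  2+0+1 = 3
  2+2 = 4
  3+3 = 6

0o643157310274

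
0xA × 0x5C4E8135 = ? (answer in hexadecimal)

Multiply each base-16 digit by 10, carrying:
  5×10 = 50 → write 2 carry 3
  3×10+3 = 33 → write 1 carry 2
  1×10+2 = 12 → write C
  8×10 = 80 → write 0 carry 5
  E×10+5 = 145 → write 1 carry 9
  4×10+9 = 49 → write 1 carry 3
  C×10+3 = 123 → write B carry 7
  5×10+7 = 57 → write 9 carry 3
  remaining carry: 3

0x39B110C12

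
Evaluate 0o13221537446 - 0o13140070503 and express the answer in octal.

Subtract column by column in base 8:
  6-3 → 3
  4-0 → 4
  4-5 → 7 (borrow)
  7-0-1 → 6
  3-7 → 4 (borrow)
  5-0-1 → 4
  1-0 → 1
  2-4 → 6 (borrow)
  2-1-1 → 0
  3-3 → 0
  1-1 → 0

0o61446743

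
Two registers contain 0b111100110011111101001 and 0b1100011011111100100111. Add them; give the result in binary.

0b10100000010011100010000

Add column by column in base 2, right to left:
  1+1 = 0 carry 1
  0+1+1 = 0 carry 1
  0+1+1 = 0 carry 1
  1+0+1 = 0 carry 1
  0+0+1 = 1
  1+1 = 0 carry 1
  1+0+1 = 0 carry 1
  1+0+1 = 0 carry 1
  1+1+1 = 1 carry 1
  1+1+1 = 1 carry 1
  1+1+1 = 1 carry 1
  0+1+1 = 0 carry 1
  0+1+1 = 0 carry 1
  1+1+1 = 1 carry 1
  1+0+1 = 0 carry 1
  0+1+1 = 0 carry 1
  0+1+1 = 0 carry 1
  1+0+1 = 0 carry 1
  1+0+1 = 0 carry 1
  1+0+1 = 0 carry 1
  1+1+1 = 1 carry 1
  0+1+1 = 0 carry 1
  final carry 1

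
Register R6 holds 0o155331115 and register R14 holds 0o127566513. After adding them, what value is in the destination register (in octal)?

0o305117630

Add column by column in base 8, right to left:
  5+3 = 0 carry 1
  1+1+1 = 3
  1+5 = 6
  1+6 = 7
  3+6 = 1 carry 1
  3+5+1 = 1 carry 1
  5+7+1 = 5 carry 1
  5+2+1 = 0 carry 1
  1+1+1 = 3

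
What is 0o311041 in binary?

0b11001001000100001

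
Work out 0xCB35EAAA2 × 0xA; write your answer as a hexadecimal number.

Multiply each base-16 digit by 10, carrying:
  2×10 = 20 → write 4 carry 1
  A×10+1 = 101 → write 5 carry 6
  A×10+6 = 106 → write A carry 6
  A×10+6 = 106 → write A carry 6
  E×10+6 = 146 → write 2 carry 9
  5×10+9 = 59 → write B carry 3
  3×10+3 = 33 → write 1 carry 2
  B×10+2 = 112 → write 0 carry 7
  C×10+7 = 127 → write F carry 7
  remaining carry: 7

0x7F01B2AA54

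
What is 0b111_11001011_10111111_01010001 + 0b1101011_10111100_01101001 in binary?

0b1000001101110111101110111010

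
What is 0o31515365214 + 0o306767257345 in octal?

0o340504644561

Add column by column in base 8, right to left:
  4+5 = 1 carry 1
  1+4+1 = 6
  2+3 = 5
  5+7 = 4 carry 1
  6+5+1 = 4 carry 1
  3+2+1 = 6
  5+7 = 4 carry 1
  1+6+1 = 0 carry 1
  5+7+1 = 5 carry 1
  1+6+1 = 0 carry 1
  3+0+1 = 4
  0+3 = 3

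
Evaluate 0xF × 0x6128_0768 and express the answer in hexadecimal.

Multiply each base-16 digit by 15, carrying:
  8×15 = 120 → write 8 carry 7
  6×15+7 = 97 → write 1 carry 6
  7×15+6 = 111 → write F carry 6
  0×15+6 = 6 → write 6
  8×15 = 120 → write 8 carry 7
  2×15+7 = 37 → write 5 carry 2
  1×15+2 = 17 → write 1 carry 1
  6×15+1 = 91 → write B carry 5
  remaining carry: 5

0x5B1586F18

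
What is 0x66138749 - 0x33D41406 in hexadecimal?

Subtract column by column in base 16:
  9-6 → 3
  4-0 → 4
  7-4 → 3
  8-1 → 7
  3-4 → F (borrow)
  1-D-1 → 3 (borrow)
  6-3-1 → 2
  6-3 → 3

0x323F7343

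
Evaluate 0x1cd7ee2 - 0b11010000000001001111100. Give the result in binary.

0b1011001010111110001100110

0x1cd7ee2 = 0b1110011010111111011100010 in binary.
Subtract column by column in base 2:
  0-0 → 0
  1-0 → 1
  0-1 → 1 (borrow)
  0-1-1 → 0 (borrow)
  0-1-1 → 0 (borrow)
  1-1-1 → 1 (borrow)
  1-1-1 → 1 (borrow)
  1-0-1 → 0
  0-0 → 0
  1-1 → 0
  1-0 → 1
  1-0 → 1
  1-0 → 1
  1-0 → 1
  1-0 → 1
  0-0 → 0
  1-0 → 1
  0-0 → 0
  1-0 → 1
  1-1 → 0
  0-0 → 0
  0-1 → 1 (borrow)
  1-1-1 → 1 (borrow)
  1-0-1 → 0
  1-0 → 1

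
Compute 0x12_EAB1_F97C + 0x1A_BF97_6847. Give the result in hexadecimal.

0x2DAA4961C3

Add column by column in base 16, right to left:
  C+7 = 3 carry 1
  7+4+1 = C
  9+8 = 1 carry 1
  F+6+1 = 6 carry 1
  1+7+1 = 9
  B+9 = 4 carry 1
  A+F+1 = A carry 1
  E+B+1 = A carry 1
  2+A+1 = D
  1+1 = 2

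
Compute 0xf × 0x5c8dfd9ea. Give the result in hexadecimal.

Multiply each base-16 digit by 15, carrying:
  a×15 = 150 → write 6 carry 9
  e×15+9 = 219 → write b carry 13
  9×15+13 = 148 → write 4 carry 9
  d×15+9 = 204 → write c carry 12
  f×15+12 = 237 → write d carry 14
  d×15+14 = 209 → write 1 carry 13
  8×15+13 = 133 → write 5 carry 8
  c×15+8 = 188 → write c carry 11
  5×15+11 = 86 → write 6 carry 5
  remaining carry: 5

0x56c51dc4b6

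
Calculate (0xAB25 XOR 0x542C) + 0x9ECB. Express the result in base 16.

First 0xAB25 XOR 0x542C = 0xFF09.
Add column by column in base 16, right to left:
  9+B = 4 carry 1
  0+C+1 = D
  F+E = D carry 1
  F+9+1 = 9 carry 1
  final carry 1

0x19DD4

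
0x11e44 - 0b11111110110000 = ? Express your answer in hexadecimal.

0b11111110110000 = 0x3fb0 in hexadecimal.
Subtract column by column in base 16:
  4-0 → 4
  4-b → 9 (borrow)
  e-f-1 → e (borrow)
  1-3-1 → d (borrow)
  1-0-1 → 0

0xde94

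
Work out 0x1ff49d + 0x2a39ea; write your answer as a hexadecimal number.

Add column by column in base 16, right to left:
  d+a = 7 carry 1
  9+e+1 = 8 carry 1
  4+9+1 = e
  f+3 = 2 carry 1
  f+a+1 = a carry 1
  1+2+1 = 4

0x4a2e87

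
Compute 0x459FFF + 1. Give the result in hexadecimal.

0x45A000

The trailing 3 digits are F (max in base 16), so adding 1 cascades: they roll to 0 and the next digit up increments.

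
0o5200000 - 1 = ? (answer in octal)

0o5177777

The trailing 5 digits are 0, so subtracting 1 borrows through: they become 7 and the next digit up decrements.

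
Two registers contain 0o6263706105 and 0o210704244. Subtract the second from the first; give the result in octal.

0o6053001641

Subtract column by column in base 8:
  5-4 → 1
  0-4 → 4 (borrow)
  1-2-1 → 6 (borrow)
  6-4-1 → 1
  0-0 → 0
  7-7 → 0
  3-0 → 3
  6-1 → 5
  2-2 → 0
  6-0 → 6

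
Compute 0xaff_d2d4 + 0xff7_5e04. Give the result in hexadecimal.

0x1af730d8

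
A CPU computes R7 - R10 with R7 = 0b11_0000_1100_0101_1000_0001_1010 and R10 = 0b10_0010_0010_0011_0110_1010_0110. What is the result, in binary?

0b111010100010000101110100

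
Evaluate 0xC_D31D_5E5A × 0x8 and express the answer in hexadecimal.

0x6698EAF2D0

Multiply each base-16 digit by 8, carrying:
  A×8 = 80 → write 0 carry 5
  5×8+5 = 45 → write D carry 2
  E×8+2 = 114 → write 2 carry 7
  5×8+7 = 47 → write F carry 2
  D×8+2 = 106 → write A carry 6
  1×8+6 = 14 → write E
  3×8 = 24 → write 8 carry 1
  D×8+1 = 105 → write 9 carry 6
  C×8+6 = 102 → write 6 carry 6
  remaining carry: 6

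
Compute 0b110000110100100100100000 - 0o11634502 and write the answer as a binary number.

0o11634502 = 0b1001110011100101000010 in binary.
Subtract column by column in base 2:
  0-0 → 0
  0-1 → 1 (borrow)
  0-0-1 → 1 (borrow)
  0-0-1 → 1 (borrow)
  0-0-1 → 1 (borrow)
  1-0-1 → 0
  0-1 → 1 (borrow)
  0-0-1 → 1 (borrow)
  1-1-1 → 1 (borrow)
  0-0-1 → 1 (borrow)
  0-0-1 → 1 (borrow)
  1-1-1 → 1 (borrow)
  0-1-1 → 0 (borrow)
  0-1-1 → 0 (borrow)
  1-0-1 → 0
  0-0 → 0
  1-1 → 0
  1-1 → 0
  0-1 → 1 (borrow)
  0-0-1 → 1 (borrow)
  0-0-1 → 1 (borrow)
  0-1-1 → 0 (borrow)
  1-0-1 → 0
  1-0 → 1

0b100111000000111111011110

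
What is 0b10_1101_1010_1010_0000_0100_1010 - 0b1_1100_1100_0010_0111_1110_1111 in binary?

Subtract column by column in base 2:
  0-1 → 1 (borrow)
  1-1-1 → 1 (borrow)
  0-1-1 → 0 (borrow)
  1-1-1 → 1 (borrow)
  0-0-1 → 1 (borrow)
  0-1-1 → 0 (borrow)
  1-1-1 → 1 (borrow)
  0-1-1 → 0 (borrow)
  0-1-1 → 0 (borrow)
  0-1-1 → 0 (borrow)
  0-1-1 → 0 (borrow)
  0-0-1 → 1 (borrow)
  0-0-1 → 1 (borrow)
  1-1-1 → 1 (borrow)
  0-0-1 → 1 (borrow)
  1-0-1 → 0
  0-0 → 0
  1-0 → 1
  0-1 → 1 (borrow)
  1-1-1 → 1 (borrow)
  1-0-1 → 0
  0-0 → 0
  1-1 → 0
  1-1 → 0
  0-1 → 1 (borrow)
  1-0-1 → 0

0b1000011100111100001011011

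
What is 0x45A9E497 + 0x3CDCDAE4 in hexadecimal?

0x8286BF7B

Add column by column in base 16, right to left:
  7+4 = B
  9+E = 7 carry 1
  4+A+1 = F
  E+D = B carry 1
  9+C+1 = 6 carry 1
  A+D+1 = 8 carry 1
  5+C+1 = 2 carry 1
  4+3+1 = 8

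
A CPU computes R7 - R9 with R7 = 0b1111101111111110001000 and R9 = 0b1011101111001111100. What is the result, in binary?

Subtract column by column in base 2:
  0-0 → 0
  0-0 → 0
  0-1 → 1 (borrow)
  1-1-1 → 1 (borrow)
  0-1-1 → 0 (borrow)
  0-1-1 → 0 (borrow)
  0-1-1 → 0 (borrow)
  1-0-1 → 0
  1-0 → 1
  1-1 → 0
  1-1 → 0
  1-1 → 0
  1-1 → 0
  1-0 → 1
  1-1 → 0
  1-1 → 0
  0-1 → 1 (borrow)
  1-0-1 → 0
  1-1 → 0
  1-0 → 1
  1-0 → 1
  1-0 → 1

0b1110010010000100001100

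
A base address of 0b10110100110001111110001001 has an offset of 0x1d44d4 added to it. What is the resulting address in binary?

0b10111100000110010001011101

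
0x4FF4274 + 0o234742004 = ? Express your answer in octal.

0o734603170

0x4FF4274 = 0o477641164 in octal.
Add column by column in base 8, right to left:
  4+4 = 0 carry 1
  6+0+1 = 7
  1+0 = 1
  1+2 = 3
  4+4 = 0 carry 1
  6+7+1 = 6 carry 1
  7+4+1 = 4 carry 1
  7+3+1 = 3 carry 1
  4+2+1 = 7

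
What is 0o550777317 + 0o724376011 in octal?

0o1475375330

Add column by column in base 8, right to left:
  7+1 = 0 carry 1
  1+1+1 = 3
  3+0 = 3
  7+6 = 5 carry 1
  7+7+1 = 7 carry 1
  7+3+1 = 3 carry 1
  0+4+1 = 5
  5+2 = 7
  5+7 = 4 carry 1
  final carry 1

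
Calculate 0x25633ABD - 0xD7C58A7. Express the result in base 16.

Subtract column by column in base 16:
  D-7 → 6
  B-A → 1
  A-8 → 2
  3-5 → E (borrow)
  3-C-1 → 6 (borrow)
  6-7-1 → E (borrow)
  5-D-1 → 7 (borrow)
  2-0-1 → 1

0x17E6E216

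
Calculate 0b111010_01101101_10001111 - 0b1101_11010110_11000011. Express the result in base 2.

0b1011001001011011001100

Subtract column by column in base 2:
  1-1 → 0
  1-1 → 0
  1-0 → 1
  1-0 → 1
  0-0 → 0
  0-0 → 0
  0-1 → 1 (borrow)
  1-1-1 → 1 (borrow)
  1-0-1 → 0
  0-1 → 1 (borrow)
  1-1-1 → 1 (borrow)
  1-0-1 → 0
  0-1 → 1 (borrow)
  1-0-1 → 0
  1-1 → 0
  0-1 → 1 (borrow)
  0-1-1 → 0 (borrow)
  1-0-1 → 0
  0-1 → 1 (borrow)
  1-1-1 → 1 (borrow)
  1-0-1 → 0
  1-0 → 1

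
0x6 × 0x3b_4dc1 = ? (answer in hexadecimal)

0x163d286

Multiply each base-16 digit by 6, carrying:
  1×6 = 6 → write 6
  c×6 = 72 → write 8 carry 4
  d×6+4 = 82 → write 2 carry 5
  4×6+5 = 29 → write d carry 1
  b×6+1 = 67 → write 3 carry 4
  3×6+4 = 22 → write 6 carry 1
  remaining carry: 1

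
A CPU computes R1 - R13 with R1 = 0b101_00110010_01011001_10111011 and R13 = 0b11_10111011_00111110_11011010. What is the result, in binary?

0b1011101110001101011100001

Subtract column by column in base 2:
  1-0 → 1
  1-1 → 0
  0-0 → 0
  1-1 → 0
  1-1 → 0
  1-0 → 1
  0-1 → 1 (borrow)
  1-1-1 → 1 (borrow)
  1-0-1 → 0
  0-1 → 1 (borrow)
  0-1-1 → 0 (borrow)
  1-1-1 → 1 (borrow)
  1-1-1 → 1 (borrow)
  0-1-1 → 0 (borrow)
  1-0-1 → 0
  0-0 → 0
  0-1 → 1 (borrow)
  1-1-1 → 1 (borrow)
  0-0-1 → 1 (borrow)
  0-1-1 → 0 (borrow)
  1-1-1 → 1 (borrow)
  1-1-1 → 1 (borrow)
  0-0-1 → 1 (borrow)
  0-1-1 → 0 (borrow)
  1-1-1 → 1 (borrow)
  0-1-1 → 0 (borrow)
  1-0-1 → 0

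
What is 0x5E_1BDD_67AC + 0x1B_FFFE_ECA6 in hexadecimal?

0x7A1BDC5452

Add column by column in base 16, right to left:
  C+6 = 2 carry 1
  A+A+1 = 5 carry 1
  7+C+1 = 4 carry 1
  6+E+1 = 5 carry 1
  D+E+1 = C carry 1
  D+F+1 = D carry 1
  B+F+1 = B carry 1
  1+F+1 = 1 carry 1
  E+B+1 = A carry 1
  5+1+1 = 7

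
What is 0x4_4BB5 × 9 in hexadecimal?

0x26A95D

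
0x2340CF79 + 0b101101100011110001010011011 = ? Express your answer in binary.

0x2340CF79 = 0b100011010000001100111101111001 in binary.
Add column by column in base 2, right to left:
  1+1 = 0 carry 1
  0+1+1 = 0 carry 1
  0+0+1 = 1
  1+1 = 0 carry 1
  1+1+1 = 1 carry 1
  1+0+1 = 0 carry 1
  1+0+1 = 0 carry 1
  0+1+1 = 0 carry 1
  1+0+1 = 0 carry 1
  1+1+1 = 1 carry 1
  1+0+1 = 0 carry 1
  1+0+1 = 0 carry 1
  0+0+1 = 1
  0+1 = 1
  1+1 = 0 carry 1
  1+1+1 = 1 carry 1
  0+1+1 = 0 carry 1
  0+0+1 = 1
  0+0 = 0
  0+0 = 0
  0+1 = 1
  0+1 = 1
  1+0 = 1
  0+1 = 1
  1+1 = 0 carry 1
  1+0+1 = 0 carry 1
  0+1+1 = 0 carry 1
  0+0+1 = 1
  0+0 = 0
  1+0 = 1

0b101000111100101011001000010100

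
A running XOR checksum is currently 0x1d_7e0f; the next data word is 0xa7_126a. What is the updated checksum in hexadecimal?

XOR each hex digit independently (no carries):
  1^a=b, d^7=a, 7^1=6, e^2=c, 0^6=6, f^a=5

0xba6c65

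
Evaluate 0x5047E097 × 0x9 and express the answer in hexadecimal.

0x2D286E54F

Multiply each base-16 digit by 9, carrying:
  7×9 = 63 → write F carry 3
  9×9+3 = 84 → write 4 carry 5
  0×9+5 = 5 → write 5
  E×9 = 126 → write E carry 7
  7×9+7 = 70 → write 6 carry 4
  4×9+4 = 40 → write 8 carry 2
  0×9+2 = 2 → write 2
  5×9 = 45 → write D carry 2
  remaining carry: 2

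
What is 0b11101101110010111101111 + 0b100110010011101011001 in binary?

Add column by column in base 2, right to left:
  1+1 = 0 carry 1
  1+0+1 = 0 carry 1
  1+0+1 = 0 carry 1
  1+1+1 = 1 carry 1
  0+1+1 = 0 carry 1
  1+0+1 = 0 carry 1
  1+1+1 = 1 carry 1
  1+0+1 = 0 carry 1
  1+1+1 = 1 carry 1
  0+1+1 = 0 carry 1
  1+1+1 = 1 carry 1
  0+0+1 = 1
  0+0 = 0
  1+1 = 0 carry 1
  1+0+1 = 0 carry 1
  1+0+1 = 0 carry 1
  0+1+1 = 0 carry 1
  1+1+1 = 1 carry 1
  1+0+1 = 0 carry 1
  0+0+1 = 1
  1+1 = 0 carry 1
  1+0+1 = 0 carry 1
  1+0+1 = 0 carry 1
  final carry 1

0b100010100000110101001000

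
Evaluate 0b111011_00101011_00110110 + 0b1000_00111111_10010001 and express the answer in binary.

Add column by column in base 2, right to left:
  0+1 = 1
  1+0 = 1
  1+0 = 1
  0+0 = 0
  1+1 = 0 carry 1
  1+0+1 = 0 carry 1
  0+0+1 = 1
  0+1 = 1
  1+1 = 0 carry 1
  1+1+1 = 1 carry 1
  0+1+1 = 0 carry 1
  1+1+1 = 1 carry 1
  0+1+1 = 0 carry 1
  1+1+1 = 1 carry 1
  0+0+1 = 1
  0+0 = 0
  1+0 = 1
  1+0 = 1
  0+0 = 0
  1+1 = 0 carry 1
  1+0+1 = 0 carry 1
  1+0+1 = 0 carry 1
  final carry 1

0b10000110110101011000111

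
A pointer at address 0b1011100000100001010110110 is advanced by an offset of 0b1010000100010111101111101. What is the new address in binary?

0b10101100100111001000110011

Add column by column in base 2, right to left:
  0+1 = 1
  1+0 = 1
  1+1 = 0 carry 1
  0+1+1 = 0 carry 1
  1+1+1 = 1 carry 1
  1+1+1 = 1 carry 1
  0+1+1 = 0 carry 1
  1+0+1 = 0 carry 1
  0+1+1 = 0 carry 1
  1+1+1 = 1 carry 1
  0+1+1 = 0 carry 1
  0+1+1 = 0 carry 1
  0+0+1 = 1
  0+1 = 1
  1+0 = 1
  0+0 = 0
  0+0 = 0
  0+1 = 1
  0+0 = 0
  0+0 = 0
  1+0 = 1
  1+0 = 1
  1+1 = 0 carry 1
  0+0+1 = 1
  1+1 = 0 carry 1
  final carry 1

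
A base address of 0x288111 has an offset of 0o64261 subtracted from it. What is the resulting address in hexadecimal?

0x281860

0o64261 = 0x68b1 in hexadecimal.
Subtract column by column in base 16:
  1-1 → 0
  1-b → 6 (borrow)
  1-8-1 → 8 (borrow)
  8-6-1 → 1
  8-0 → 8
  2-0 → 2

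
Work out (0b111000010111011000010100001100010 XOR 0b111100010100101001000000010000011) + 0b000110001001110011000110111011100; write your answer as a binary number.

0b1010001101100100011011010111101

First 0b111000010111011000010100001100010 XOR 0b111100010100101001000000010000011 = 0b000100000011110001010100011100001.
Add column by column in base 2, right to left:
  1+0 = 1
  0+0 = 0
  0+1 = 1
  0+1 = 1
  0+1 = 1
  1+0 = 1
  1+1 = 0 carry 1
  1+1+1 = 1 carry 1
  0+1+1 = 0 carry 1
  0+0+1 = 1
  0+1 = 1
  1+1 = 0 carry 1
  0+0+1 = 1
  1+0 = 1
  0+0 = 0
  1+1 = 0 carry 1
  0+1+1 = 0 carry 1
  0+0+1 = 1
  0+0 = 0
  1+1 = 0 carry 1
  1+1+1 = 1 carry 1
  1+1+1 = 1 carry 1
  1+0+1 = 0 carry 1
  0+0+1 = 1
  0+1 = 1
  0+0 = 0
  0+0 = 0
  0+0 = 0
  0+1 = 1
  1+1 = 0 carry 1
  final carry 1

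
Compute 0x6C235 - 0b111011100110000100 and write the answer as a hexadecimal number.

0x308B1

0b111011100110000100 = 0x3B984 in hexadecimal.
Subtract column by column in base 16:
  5-4 → 1
  3-8 → B (borrow)
  2-9-1 → 8 (borrow)
  C-B-1 → 0
  6-3 → 3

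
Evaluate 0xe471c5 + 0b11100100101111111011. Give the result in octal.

0o74536700

0xe471c5 = 0o71070705 in octal.
0b11100100101111111011 = 0o3445773 in octal.
Add column by column in base 8, right to left:
  5+3 = 0 carry 1
  0+7+1 = 0 carry 1
  7+7+1 = 7 carry 1
  0+5+1 = 6
  7+4 = 3 carry 1
  0+4+1 = 5
  1+3 = 4
  7+0 = 7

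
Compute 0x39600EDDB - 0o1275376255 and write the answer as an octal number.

0o161302570456

0x39600EDDB = 0o162600166733 in octal.
Subtract column by column in base 8:
  3-5 → 6 (borrow)
  3-5-1 → 5 (borrow)
  7-2-1 → 4
  6-6 → 0
  6-7 → 7 (borrow)
  1-3-1 → 5 (borrow)
  0-5-1 → 2 (borrow)
  0-7-1 → 0 (borrow)
  6-2-1 → 3
  2-1 → 1
  6-0 → 6
  1-0 → 1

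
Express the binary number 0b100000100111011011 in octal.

0o404733

Group the bits in threes: 100 000 100 111 011 011 → 404733.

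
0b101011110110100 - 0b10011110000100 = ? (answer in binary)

0b11000000110000

Subtract column by column in base 2:
  0-0 → 0
  0-0 → 0
  1-1 → 0
  0-0 → 0
  1-0 → 1
  1-0 → 1
  0-0 → 0
  1-1 → 0
  1-1 → 0
  1-1 → 0
  1-1 → 0
  0-0 → 0
  1-0 → 1
  0-1 → 1 (borrow)
  1-0-1 → 0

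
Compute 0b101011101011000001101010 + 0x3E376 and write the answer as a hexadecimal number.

0xB293E0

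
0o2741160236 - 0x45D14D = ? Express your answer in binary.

0b10111001111110000111101010001

0o2741160236 = 0b10111100001001110000010011110 in binary.
0x45D14D = 0b10001011101000101001101 in binary.
Subtract column by column in base 2:
  0-1 → 1 (borrow)
  1-0-1 → 0
  1-1 → 0
  1-1 → 0
  1-0 → 1
  0-0 → 0
  0-1 → 1 (borrow)
  1-0-1 → 0
  0-1 → 1 (borrow)
  0-0-1 → 1 (borrow)
  0-0-1 → 1 (borrow)
  0-0-1 → 1 (borrow)
  0-1-1 → 0 (borrow)
  1-0-1 → 0
  1-1 → 0
  1-1 → 0
  0-1 → 1 (borrow)
  0-0-1 → 1 (borrow)
  1-1-1 → 1 (borrow)
  0-0-1 → 1 (borrow)
  0-0-1 → 1 (borrow)
  0-0-1 → 1 (borrow)
  0-1-1 → 0 (borrow)
  1-0-1 → 0
  1-0 → 1
  1-0 → 1
  1-0 → 1
  0-0 → 0
  1-0 → 1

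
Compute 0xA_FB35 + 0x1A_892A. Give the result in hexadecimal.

0x25845F

Add column by column in base 16, right to left:
  5+A = F
  3+2 = 5
  B+9 = 4 carry 1
  F+8+1 = 8 carry 1
  A+A+1 = 5 carry 1
  0+1+1 = 2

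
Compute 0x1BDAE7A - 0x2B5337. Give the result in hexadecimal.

Subtract column by column in base 16:
  A-7 → 3
  7-3 → 4
  E-3 → B
  A-5 → 5
  D-B → 2
  B-2 → 9
  1-0 → 1

0x1925B43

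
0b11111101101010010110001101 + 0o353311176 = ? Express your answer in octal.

0o751034013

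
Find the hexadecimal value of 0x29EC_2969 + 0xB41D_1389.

0xDE093CF2

Add column by column in base 16, right to left:
  9+9 = 2 carry 1
  6+8+1 = F
  9+3 = C
  2+1 = 3
  C+D = 9 carry 1
  E+1+1 = 0 carry 1
  9+4+1 = E
  2+B = D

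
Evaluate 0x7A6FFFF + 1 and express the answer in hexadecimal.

0x7A70000

The trailing 4 digits are F (max in base 16), so adding 1 cascades: they roll to 0 and the next digit up increments.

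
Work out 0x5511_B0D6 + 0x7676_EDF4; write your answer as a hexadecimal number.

Add column by column in base 16, right to left:
  6+4 = A
  D+F = C carry 1
  0+D+1 = E
  B+E = 9 carry 1
  1+6+1 = 8
  1+7 = 8
  5+6 = B
  5+7 = C

0xCB889ECA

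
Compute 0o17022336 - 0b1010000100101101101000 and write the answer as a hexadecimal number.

0x13D976

0o17022336 = 0x3C24DE in hexadecimal.
0b1010000100101101101000 = 0x284B68 in hexadecimal.
Subtract column by column in base 16:
  E-8 → 6
  D-6 → 7
  4-B → 9 (borrow)
  2-4-1 → D (borrow)
  C-8-1 → 3
  3-2 → 1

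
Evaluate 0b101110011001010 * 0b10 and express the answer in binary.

Multiply each base-2 digit by 2, carrying:
  0×2 = 0 → write 0
  1×2 = 2 → write 0 carry 1
  0×2+1 = 1 → write 1
  1×2 = 2 → write 0 carry 1
  0×2+1 = 1 → write 1
  0×2 = 0 → write 0
  1×2 = 2 → write 0 carry 1
  1×2+1 = 3 → write 1 carry 1
  0×2+1 = 1 → write 1
  0×2 = 0 → write 0
  1×2 = 2 → write 0 carry 1
  1×2+1 = 3 → write 1 carry 1
  1×2+1 = 3 → write 1 carry 1
  0×2+1 = 1 → write 1
  1×2 = 2 → write 0 carry 1
  remaining carry: 1

0b1011100110010100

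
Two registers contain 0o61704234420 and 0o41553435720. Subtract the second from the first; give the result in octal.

0o20130576500

Subtract column by column in base 8:
  0-0 → 0
  2-2 → 0
  4-7 → 5 (borrow)
  4-5-1 → 6 (borrow)
  3-3-1 → 7 (borrow)
  2-4-1 → 5 (borrow)
  4-3-1 → 0
  0-5 → 3 (borrow)
  7-5-1 → 1
  1-1 → 0
  6-4 → 2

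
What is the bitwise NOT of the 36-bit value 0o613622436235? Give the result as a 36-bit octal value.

0o164155341542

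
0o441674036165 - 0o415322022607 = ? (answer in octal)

0o24352013356

Subtract column by column in base 8:
  5-7 → 6 (borrow)
  6-0-1 → 5
  1-6 → 3 (borrow)
  6-2-1 → 3
  3-2 → 1
  0-0 → 0
  4-2 → 2
  7-2 → 5
  6-3 → 3
  1-5 → 4 (borrow)
  4-1-1 → 2
  4-4 → 0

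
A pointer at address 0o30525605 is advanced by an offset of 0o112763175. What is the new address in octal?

Add column by column in base 8, right to left:
  5+5 = 2 carry 1
  0+7+1 = 0 carry 1
  6+1+1 = 0 carry 1
  5+3+1 = 1 carry 1
  2+6+1 = 1 carry 1
  5+7+1 = 5 carry 1
  0+2+1 = 3
  3+1 = 4
  0+1 = 1

0o143511002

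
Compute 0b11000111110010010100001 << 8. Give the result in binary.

Left shift by 8: append 8 zero bits.

0b1100011111001001010000100000000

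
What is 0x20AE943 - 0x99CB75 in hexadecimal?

Subtract column by column in base 16:
  3-5 → E (borrow)
  4-7-1 → C (borrow)
  9-B-1 → D (borrow)
  E-C-1 → 1
  A-9 → 1
  0-9 → 7 (borrow)
  2-0-1 → 1

0x1711DCE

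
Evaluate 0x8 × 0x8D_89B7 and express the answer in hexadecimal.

Multiply each base-16 digit by 8, carrying:
  7×8 = 56 → write 8 carry 3
  B×8+3 = 91 → write B carry 5
  9×8+5 = 77 → write D carry 4
  8×8+4 = 68 → write 4 carry 4
  D×8+4 = 108 → write C carry 6
  8×8+6 = 70 → write 6 carry 4
  remaining carry: 4

0x46C4DB8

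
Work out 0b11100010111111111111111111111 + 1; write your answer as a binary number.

0b11100011000000000000000000000

The trailing 21 digits are 1 (max in base 2), so adding 1 cascades: they roll to 0 and the next digit up increments.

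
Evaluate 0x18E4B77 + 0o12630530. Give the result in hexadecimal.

0o12630530 = 0x2B3158 in hexadecimal.
Add column by column in base 16, right to left:
  7+8 = F
  7+5 = C
  B+1 = C
  4+3 = 7
  E+B = 9 carry 1
  8+2+1 = B
  1+0 = 1

0x1B97CCF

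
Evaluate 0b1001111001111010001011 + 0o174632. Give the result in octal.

0o12114045

0b1001111001111010001011 = 0o11717213 in octal.
Add column by column in base 8, right to left:
  3+2 = 5
  1+3 = 4
  2+6 = 0 carry 1
  7+4+1 = 4 carry 1
  1+7+1 = 1 carry 1
  7+1+1 = 1 carry 1
  1+0+1 = 2
  1+0 = 1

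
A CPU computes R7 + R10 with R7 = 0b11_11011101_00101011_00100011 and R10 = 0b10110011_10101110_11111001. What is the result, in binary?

0b100100100001101101000011100

Add column by column in base 2, right to left:
  1+1 = 0 carry 1
  1+0+1 = 0 carry 1
  0+0+1 = 1
  0+1 = 1
  0+1 = 1
  1+1 = 0 carry 1
  0+1+1 = 0 carry 1
  0+1+1 = 0 carry 1
  1+0+1 = 0 carry 1
  1+1+1 = 1 carry 1
  0+1+1 = 0 carry 1
  1+1+1 = 1 carry 1
  0+0+1 = 1
  1+1 = 0 carry 1
  0+0+1 = 1
  0+1 = 1
  1+1 = 0 carry 1
  0+1+1 = 0 carry 1
  1+0+1 = 0 carry 1
  1+0+1 = 0 carry 1
  1+1+1 = 1 carry 1
  0+1+1 = 0 carry 1
  1+0+1 = 0 carry 1
  1+1+1 = 1 carry 1
  1+0+1 = 0 carry 1
  1+0+1 = 0 carry 1
  final carry 1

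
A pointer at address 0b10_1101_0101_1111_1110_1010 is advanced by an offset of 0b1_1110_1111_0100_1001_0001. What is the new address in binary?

0b10011000101010001111011

Add column by column in base 2, right to left:
  0+1 = 1
  1+0 = 1
  0+0 = 0
  1+0 = 1
  0+1 = 1
  1+0 = 1
  1+0 = 1
  1+1 = 0 carry 1
  1+0+1 = 0 carry 1
  1+0+1 = 0 carry 1
  1+1+1 = 1 carry 1
  1+0+1 = 0 carry 1
  1+1+1 = 1 carry 1
  0+1+1 = 0 carry 1
  1+1+1 = 1 carry 1
  0+1+1 = 0 carry 1
  1+0+1 = 0 carry 1
  0+1+1 = 0 carry 1
  1+1+1 = 1 carry 1
  1+1+1 = 1 carry 1
  0+1+1 = 0 carry 1
  1+0+1 = 0 carry 1
  final carry 1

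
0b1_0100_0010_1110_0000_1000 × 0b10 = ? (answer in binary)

Multiply each base-2 digit by 2, carrying:
  0×2 = 0 → write 0
  0×2 = 0 → write 0
  0×2 = 0 → write 0
  1×2 = 2 → write 0 carry 1
  0×2+1 = 1 → write 1
  0×2 = 0 → write 0
  0×2 = 0 → write 0
  0×2 = 0 → write 0
  0×2 = 0 → write 0
  1×2 = 2 → write 0 carry 1
  1×2+1 = 3 → write 1 carry 1
  1×2+1 = 3 → write 1 carry 1
  0×2+1 = 1 → write 1
  1×2 = 2 → write 0 carry 1
  0×2+1 = 1 → write 1
  0×2 = 0 → write 0
  0×2 = 0 → write 0
  0×2 = 0 → write 0
  1×2 = 2 → write 0 carry 1
  0×2+1 = 1 → write 1
  1×2 = 2 → write 0 carry 1
  remaining carry: 1

0b1010000101110000010000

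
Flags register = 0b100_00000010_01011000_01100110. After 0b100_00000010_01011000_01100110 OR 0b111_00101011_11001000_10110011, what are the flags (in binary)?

OR bit by bit (1 where either bit is 1):
  100000000100101100001100110
| 111001010111100100010110011
= 111001010111101100011110111

0b111001010111101100011110111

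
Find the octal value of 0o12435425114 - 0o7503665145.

Subtract column by column in base 8:
  4-5 → 7 (borrow)
  1-4-1 → 4 (borrow)
  1-1-1 → 7 (borrow)
  5-5-1 → 7 (borrow)
  2-6-1 → 3 (borrow)
  4-6-1 → 5 (borrow)
  5-3-1 → 1
  3-0 → 3
  4-5 → 7 (borrow)
  2-7-1 → 2 (borrow)
  1-0-1 → 0

0o2731537747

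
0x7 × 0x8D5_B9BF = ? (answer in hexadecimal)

Multiply each base-16 digit by 7, carrying:
  F×7 = 105 → write 9 carry 6
  B×7+6 = 83 → write 3 carry 5
  9×7+5 = 68 → write 4 carry 4
  B×7+4 = 81 → write 1 carry 5
  5×7+5 = 40 → write 8 carry 2
  D×7+2 = 93 → write D carry 5
  8×7+5 = 61 → write D carry 3
  remaining carry: 3

0x3DD81439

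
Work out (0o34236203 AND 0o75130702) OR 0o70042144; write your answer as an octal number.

0o74072346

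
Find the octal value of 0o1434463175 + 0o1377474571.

0o3034157766

Add column by column in base 8, right to left:
  5+1 = 6
  7+7 = 6 carry 1
  1+5+1 = 7
  3+4 = 7
  6+7 = 5 carry 1
  4+4+1 = 1 carry 1
  4+7+1 = 4 carry 1
  3+7+1 = 3 carry 1
  4+3+1 = 0 carry 1
  1+1+1 = 3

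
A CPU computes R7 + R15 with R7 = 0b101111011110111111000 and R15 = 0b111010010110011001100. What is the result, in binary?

Add column by column in base 2, right to left:
  0+0 = 0
  0+0 = 0
  0+1 = 1
  1+1 = 0 carry 1
  1+0+1 = 0 carry 1
  1+0+1 = 0 carry 1
  1+1+1 = 1 carry 1
  1+1+1 = 1 carry 1
  1+0+1 = 0 carry 1
  0+0+1 = 1
  1+1 = 0 carry 1
  1+1+1 = 1 carry 1
  1+0+1 = 0 carry 1
  1+1+1 = 1 carry 1
  0+0+1 = 1
  1+0 = 1
  1+1 = 0 carry 1
  1+0+1 = 0 carry 1
  1+1+1 = 1 carry 1
  0+1+1 = 0 carry 1
  1+1+1 = 1 carry 1
  final carry 1

0b1101001110101011000100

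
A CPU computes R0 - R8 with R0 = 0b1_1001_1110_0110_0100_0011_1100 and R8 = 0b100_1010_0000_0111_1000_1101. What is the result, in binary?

Subtract column by column in base 2:
  0-1 → 1 (borrow)
  0-0-1 → 1 (borrow)
  1-1-1 → 1 (borrow)
  1-1-1 → 1 (borrow)
  1-0-1 → 0
  1-0 → 1
  0-0 → 0
  0-1 → 1 (borrow)
  0-1-1 → 0 (borrow)
  0-1-1 → 0 (borrow)
  1-1-1 → 1 (borrow)
  0-0-1 → 1 (borrow)
  0-0-1 → 1 (borrow)
  1-0-1 → 0
  1-0 → 1
  0-0 → 0
  0-0 → 0
  1-1 → 0
  1-0 → 1
  1-1 → 0
  1-0 → 1
  0-0 → 0
  0-1 → 1 (borrow)
  1-0-1 → 0
  1-0 → 1

0b1010101000101110010101111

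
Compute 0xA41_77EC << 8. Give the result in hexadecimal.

0xA4177EC00

Shifting left by 8 bits = 2 hex digits: append 2 zeros.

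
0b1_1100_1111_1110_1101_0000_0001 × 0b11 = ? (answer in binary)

Multiply each base-2 digit by 3, carrying:
  1×3 = 3 → write 1 carry 1
  0×3+1 = 1 → write 1
  0×3 = 0 → write 0
  0×3 = 0 → write 0
  0×3 = 0 → write 0
  0×3 = 0 → write 0
  0×3 = 0 → write 0
  0×3 = 0 → write 0
  1×3 = 3 → write 1 carry 1
  0×3+1 = 1 → write 1
  1×3 = 3 → write 1 carry 1
  1×3+1 = 4 → write 0 carry 2
  0×3+2 = 2 → write 0 carry 1
  1×3+1 = 4 → write 0 carry 2
  1×3+2 = 5 → write 1 carry 2
  1×3+2 = 5 → write 1 carry 2
  1×3+2 = 5 → write 1 carry 2
  1×3+2 = 5 → write 1 carry 2
  1×3+2 = 5 → write 1 carry 2
  1×3+2 = 5 → write 1 carry 2
  0×3+2 = 2 → write 0 carry 1
  0×3+1 = 1 → write 1
  1×3 = 3 → write 1 carry 1
  1×3+1 = 4 → write 0 carry 2
  1×3+2 = 5 → write 1 carry 2
  remaining carry: 10

0b101011011111100011100000011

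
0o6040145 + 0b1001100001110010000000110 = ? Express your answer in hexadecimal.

0x149246B

0o6040145 = 0x184065 in hexadecimal.
0b1001100001110010000000110 = 0x130E406 in hexadecimal.
Add column by column in base 16, right to left:
  5+6 = B
  6+0 = 6
  0+4 = 4
  4+E = 2 carry 1
  8+0+1 = 9
  1+3 = 4
  0+1 = 1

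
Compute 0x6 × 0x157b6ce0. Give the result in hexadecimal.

0x80e48d40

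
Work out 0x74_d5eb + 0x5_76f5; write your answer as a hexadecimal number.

0x7a4ce0

Add column by column in base 16, right to left:
  b+5 = 0 carry 1
  e+f+1 = e carry 1
  5+6+1 = c
  d+7 = 4 carry 1
  4+5+1 = a
  7+0 = 7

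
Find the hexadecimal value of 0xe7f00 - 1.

0xe7eff

The trailing 2 digits are 0, so subtracting 1 borrows through: they become F and the next digit up decrements.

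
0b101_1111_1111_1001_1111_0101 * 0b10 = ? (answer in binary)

0b101111111111001111101010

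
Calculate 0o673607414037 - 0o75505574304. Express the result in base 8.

0o576101617533

Subtract column by column in base 8:
  7-4 → 3
  3-0 → 3
  0-3 → 5 (borrow)
  4-4-1 → 7 (borrow)
  1-7-1 → 1 (borrow)
  4-5-1 → 6 (borrow)
  7-5-1 → 1
  0-0 → 0
  6-5 → 1
  3-5 → 6 (borrow)
  7-7-1 → 7 (borrow)
  6-0-1 → 5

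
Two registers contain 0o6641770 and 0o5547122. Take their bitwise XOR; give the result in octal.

XOR each oct digit independently (no carries):
  6^5=3, 6^5=3, 4^4=0, 1^7=6, 7^1=6, 7^2=5, 0^2=2

0o3306652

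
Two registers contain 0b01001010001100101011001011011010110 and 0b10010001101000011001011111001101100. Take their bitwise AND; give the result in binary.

0b00000000001000001001001011001000100

AND bit by bit (1 only where both bits are 1):
  01001010001100101011001011011010110
& 10010001101000011001011111001101100
= 00000000001000001001001011001000100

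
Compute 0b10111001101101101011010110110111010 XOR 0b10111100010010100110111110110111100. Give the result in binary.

0b00000101111111001101101000000000110

XOR bit by bit (1 where the bits differ):
  10111001101101101011010110110111010
^ 10111100010010100110111110110111100
= 00000101111111001101101000000000110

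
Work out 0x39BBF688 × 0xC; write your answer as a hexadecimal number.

0x2B4CF8E60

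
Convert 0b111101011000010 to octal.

0o75302

Group the bits in threes: 111 101 011 000 010 → 75302.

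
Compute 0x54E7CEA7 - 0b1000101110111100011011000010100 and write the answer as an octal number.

0o1702314223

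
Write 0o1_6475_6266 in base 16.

0x1D3DCB6

Each octal digit is 3 bits: 1=001 6=110 4=100 7=111 5=101 6=110 2=010 6=110 6=110.
Group the bits into nibbles: 0001 1101 0011 1101 1100 1011 0110 → 1D3DCB6.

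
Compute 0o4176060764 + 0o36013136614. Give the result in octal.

0o42211217600

Add column by column in base 8, right to left:
  4+4 = 0 carry 1
  6+1+1 = 0 carry 1
  7+6+1 = 6 carry 1
  0+6+1 = 7
  6+3 = 1 carry 1
  0+1+1 = 2
  6+3 = 1 carry 1
  7+1+1 = 1 carry 1
  1+0+1 = 2
  4+6 = 2 carry 1
  0+3+1 = 4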